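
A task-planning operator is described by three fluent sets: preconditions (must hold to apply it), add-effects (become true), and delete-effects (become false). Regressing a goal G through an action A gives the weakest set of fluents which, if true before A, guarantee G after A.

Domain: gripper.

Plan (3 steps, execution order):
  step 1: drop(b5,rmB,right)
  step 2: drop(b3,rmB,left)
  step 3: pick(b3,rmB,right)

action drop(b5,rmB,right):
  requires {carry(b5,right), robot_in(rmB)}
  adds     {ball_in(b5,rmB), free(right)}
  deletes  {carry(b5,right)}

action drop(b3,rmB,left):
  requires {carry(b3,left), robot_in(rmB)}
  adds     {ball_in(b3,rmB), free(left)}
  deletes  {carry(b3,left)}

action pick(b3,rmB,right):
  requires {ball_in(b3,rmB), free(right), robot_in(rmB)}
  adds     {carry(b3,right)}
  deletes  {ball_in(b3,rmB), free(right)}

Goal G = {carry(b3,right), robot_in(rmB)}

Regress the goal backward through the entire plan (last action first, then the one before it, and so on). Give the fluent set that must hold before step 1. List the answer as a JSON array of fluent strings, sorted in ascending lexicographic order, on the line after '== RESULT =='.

Work backward from the goal:
  through step 3 (pick(b3,rmB,right)): drop {carry(b3,right)}, keep {robot_in(rmB)}, require {ball_in(b3,rmB), free(right), robot_in(rmB)}
    → {ball_in(b3,rmB), free(right), robot_in(rmB)}
  through step 2 (drop(b3,rmB,left)): drop {ball_in(b3,rmB)}, keep {free(right), robot_in(rmB)}, require {carry(b3,left), robot_in(rmB)}
    → {carry(b3,left), free(right), robot_in(rmB)}
  through step 1 (drop(b5,rmB,right)): drop {free(right)}, keep {carry(b3,left), robot_in(rmB)}, require {carry(b5,right), robot_in(rmB)}
    → {carry(b3,left), carry(b5,right), robot_in(rmB)}

== RESULT ==
["carry(b3,left)", "carry(b5,right)", "robot_in(rmB)"]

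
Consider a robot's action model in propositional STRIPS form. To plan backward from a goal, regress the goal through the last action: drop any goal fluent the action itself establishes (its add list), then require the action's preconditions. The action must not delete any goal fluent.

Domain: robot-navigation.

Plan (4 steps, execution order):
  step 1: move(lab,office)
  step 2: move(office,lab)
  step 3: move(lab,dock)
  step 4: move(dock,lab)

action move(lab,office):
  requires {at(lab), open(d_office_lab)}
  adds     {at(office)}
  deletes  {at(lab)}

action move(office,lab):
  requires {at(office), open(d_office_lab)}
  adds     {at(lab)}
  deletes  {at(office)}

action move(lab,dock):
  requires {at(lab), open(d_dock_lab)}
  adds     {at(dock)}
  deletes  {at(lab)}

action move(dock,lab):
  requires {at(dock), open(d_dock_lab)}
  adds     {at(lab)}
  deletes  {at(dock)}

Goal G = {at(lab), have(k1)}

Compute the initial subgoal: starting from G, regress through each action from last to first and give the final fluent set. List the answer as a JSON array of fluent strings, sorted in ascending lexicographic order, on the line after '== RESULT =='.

Work backward from the goal:
  through step 4 (move(dock,lab)): drop {at(lab)}, keep {have(k1)}, require {at(dock), open(d_dock_lab)}
    → {at(dock), have(k1), open(d_dock_lab)}
  through step 3 (move(lab,dock)): drop {at(dock)}, keep {have(k1), open(d_dock_lab)}, require {at(lab), open(d_dock_lab)}
    → {at(lab), have(k1), open(d_dock_lab)}
  through step 2 (move(office,lab)): drop {at(lab)}, keep {have(k1), open(d_dock_lab)}, require {at(office), open(d_office_lab)}
    → {at(office), have(k1), open(d_dock_lab), open(d_office_lab)}
  through step 1 (move(lab,office)): drop {at(office)}, keep {have(k1), open(d_dock_lab), open(d_office_lab)}, require {at(lab), open(d_office_lab)}
    → {at(lab), have(k1), open(d_dock_lab), open(d_office_lab)}

== RESULT ==
["at(lab)", "have(k1)", "open(d_dock_lab)", "open(d_office_lab)"]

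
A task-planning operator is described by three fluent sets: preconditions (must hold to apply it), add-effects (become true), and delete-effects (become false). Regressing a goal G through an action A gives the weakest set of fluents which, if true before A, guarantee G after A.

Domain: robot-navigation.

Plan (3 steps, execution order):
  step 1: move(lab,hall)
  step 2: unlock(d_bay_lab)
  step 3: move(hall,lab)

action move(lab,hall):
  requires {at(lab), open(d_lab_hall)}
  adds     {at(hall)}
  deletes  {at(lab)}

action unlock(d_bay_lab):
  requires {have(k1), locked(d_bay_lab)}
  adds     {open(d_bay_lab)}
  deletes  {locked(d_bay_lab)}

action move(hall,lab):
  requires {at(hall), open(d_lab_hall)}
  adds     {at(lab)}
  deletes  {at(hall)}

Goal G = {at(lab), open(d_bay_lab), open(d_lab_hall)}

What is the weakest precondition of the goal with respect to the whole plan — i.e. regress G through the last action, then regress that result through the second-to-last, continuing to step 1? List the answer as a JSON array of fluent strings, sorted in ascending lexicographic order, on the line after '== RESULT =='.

Work backward from the goal:
  through step 3 (move(hall,lab)): drop {at(lab)}, keep {open(d_bay_lab), open(d_lab_hall)}, require {at(hall), open(d_lab_hall)}
    → {at(hall), open(d_bay_lab), open(d_lab_hall)}
  through step 2 (unlock(d_bay_lab)): drop {open(d_bay_lab)}, keep {at(hall), open(d_lab_hall)}, require {have(k1), locked(d_bay_lab)}
    → {at(hall), have(k1), locked(d_bay_lab), open(d_lab_hall)}
  through step 1 (move(lab,hall)): drop {at(hall)}, keep {have(k1), locked(d_bay_lab), open(d_lab_hall)}, require {at(lab), open(d_lab_hall)}
    → {at(lab), have(k1), locked(d_bay_lab), open(d_lab_hall)}

== RESULT ==
["at(lab)", "have(k1)", "locked(d_bay_lab)", "open(d_lab_hall)"]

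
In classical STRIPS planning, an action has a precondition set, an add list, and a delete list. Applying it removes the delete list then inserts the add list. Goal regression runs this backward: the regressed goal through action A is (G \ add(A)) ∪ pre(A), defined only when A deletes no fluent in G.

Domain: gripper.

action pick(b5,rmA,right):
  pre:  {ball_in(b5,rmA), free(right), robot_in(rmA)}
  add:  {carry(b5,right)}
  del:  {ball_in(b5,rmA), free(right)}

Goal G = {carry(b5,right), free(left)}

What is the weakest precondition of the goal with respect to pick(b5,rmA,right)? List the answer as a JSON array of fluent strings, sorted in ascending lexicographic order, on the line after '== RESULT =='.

Compute (G \ add) ∪ pre:
  G ∩ del = {}  (empty — regression defined)
  G \ add = {carry(b5,right), free(left)} \ {carry(b5,right)} = {free(left)}
  ∪ pre   = {free(left)} ∪ {ball_in(b5,rmA), free(right), robot_in(rmA)}
          = {ball_in(b5,rmA), free(left), free(right), robot_in(rmA)}

== RESULT ==
["ball_in(b5,rmA)", "free(left)", "free(right)", "robot_in(rmA)"]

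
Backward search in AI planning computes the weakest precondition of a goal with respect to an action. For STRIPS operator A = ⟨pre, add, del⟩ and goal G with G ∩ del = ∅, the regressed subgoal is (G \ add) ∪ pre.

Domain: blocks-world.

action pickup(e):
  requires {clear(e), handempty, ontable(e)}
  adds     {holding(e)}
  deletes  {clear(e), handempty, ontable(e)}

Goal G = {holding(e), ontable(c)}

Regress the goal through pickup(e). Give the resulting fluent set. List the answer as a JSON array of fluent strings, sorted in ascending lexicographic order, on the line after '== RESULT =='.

Compute (G \ add) ∪ pre:
  G ∩ del = {}  (empty — regression defined)
  G \ add = {holding(e), ontable(c)} \ {holding(e)} = {ontable(c)}
  ∪ pre   = {ontable(c)} ∪ {clear(e), handempty, ontable(e)}
          = {clear(e), handempty, ontable(c), ontable(e)}

== RESULT ==
["clear(e)", "handempty", "ontable(c)", "ontable(e)"]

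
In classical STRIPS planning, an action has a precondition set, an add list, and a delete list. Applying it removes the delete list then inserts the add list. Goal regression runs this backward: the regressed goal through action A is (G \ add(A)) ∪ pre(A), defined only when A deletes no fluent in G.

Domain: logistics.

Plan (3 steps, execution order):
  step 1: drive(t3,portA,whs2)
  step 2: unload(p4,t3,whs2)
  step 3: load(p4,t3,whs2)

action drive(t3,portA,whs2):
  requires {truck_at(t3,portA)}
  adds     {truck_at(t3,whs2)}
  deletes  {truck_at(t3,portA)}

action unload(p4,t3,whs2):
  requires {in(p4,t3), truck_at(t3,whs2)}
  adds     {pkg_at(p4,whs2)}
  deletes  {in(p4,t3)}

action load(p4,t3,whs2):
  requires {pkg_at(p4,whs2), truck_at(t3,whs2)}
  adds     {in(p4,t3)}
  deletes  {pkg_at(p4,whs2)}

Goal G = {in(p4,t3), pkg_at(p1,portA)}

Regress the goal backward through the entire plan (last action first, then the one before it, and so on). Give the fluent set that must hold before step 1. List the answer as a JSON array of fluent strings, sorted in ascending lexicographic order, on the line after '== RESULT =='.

Work backward from the goal:
  through step 3 (load(p4,t3,whs2)): drop {in(p4,t3)}, keep {pkg_at(p1,portA)}, require {pkg_at(p4,whs2), truck_at(t3,whs2)}
    → {pkg_at(p1,portA), pkg_at(p4,whs2), truck_at(t3,whs2)}
  through step 2 (unload(p4,t3,whs2)): drop {pkg_at(p4,whs2)}, keep {pkg_at(p1,portA), truck_at(t3,whs2)}, require {in(p4,t3), truck_at(t3,whs2)}
    → {in(p4,t3), pkg_at(p1,portA), truck_at(t3,whs2)}
  through step 1 (drive(t3,portA,whs2)): drop {truck_at(t3,whs2)}, keep {in(p4,t3), pkg_at(p1,portA)}, require {truck_at(t3,portA)}
    → {in(p4,t3), pkg_at(p1,portA), truck_at(t3,portA)}

== RESULT ==
["in(p4,t3)", "pkg_at(p1,portA)", "truck_at(t3,portA)"]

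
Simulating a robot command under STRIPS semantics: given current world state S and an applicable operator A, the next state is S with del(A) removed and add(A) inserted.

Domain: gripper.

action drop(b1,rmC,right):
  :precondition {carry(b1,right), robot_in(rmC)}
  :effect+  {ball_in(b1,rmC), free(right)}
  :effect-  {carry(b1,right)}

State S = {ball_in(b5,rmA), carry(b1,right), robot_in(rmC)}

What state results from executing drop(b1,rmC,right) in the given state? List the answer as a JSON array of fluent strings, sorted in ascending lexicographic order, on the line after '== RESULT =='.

Progress:
  pre ⊆ S: {carry(b1,right), robot_in(rmC)} ⊆ S  — applicable
  S \ del = {ball_in(b5,rmA), robot_in(rmC)}
  ∪ add   = {ball_in(b1,rmC), ball_in(b5,rmA), free(right), robot_in(rmC)}

== RESULT ==
["ball_in(b1,rmC)", "ball_in(b5,rmA)", "free(right)", "robot_in(rmC)"]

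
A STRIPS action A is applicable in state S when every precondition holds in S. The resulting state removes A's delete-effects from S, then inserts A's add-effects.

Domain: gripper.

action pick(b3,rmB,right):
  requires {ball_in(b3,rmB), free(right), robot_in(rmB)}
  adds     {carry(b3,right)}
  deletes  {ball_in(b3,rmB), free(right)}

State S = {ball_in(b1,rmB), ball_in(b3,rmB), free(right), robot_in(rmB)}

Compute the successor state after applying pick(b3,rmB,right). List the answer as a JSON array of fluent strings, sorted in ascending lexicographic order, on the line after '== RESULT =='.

Compute (S \ del) ∪ add:
  pre ⊆ S: {ball_in(b3,rmB), free(right), robot_in(rmB)} ⊆ S  — applicable
  S \ del = {ball_in(b1,rmB), robot_in(rmB)}
  ∪ add   = {ball_in(b1,rmB), carry(b3,right), robot_in(rmB)}

== RESULT ==
["ball_in(b1,rmB)", "carry(b3,right)", "robot_in(rmB)"]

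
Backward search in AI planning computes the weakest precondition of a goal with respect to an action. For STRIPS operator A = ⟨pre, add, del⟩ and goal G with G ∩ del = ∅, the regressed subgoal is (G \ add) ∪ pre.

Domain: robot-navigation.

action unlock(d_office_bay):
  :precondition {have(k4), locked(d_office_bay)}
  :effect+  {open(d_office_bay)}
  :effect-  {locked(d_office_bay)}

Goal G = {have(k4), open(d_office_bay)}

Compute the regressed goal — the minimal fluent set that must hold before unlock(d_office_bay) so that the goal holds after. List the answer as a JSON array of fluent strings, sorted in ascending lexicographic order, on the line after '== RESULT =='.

Regress:
  G ∩ del = {}  (empty — regression defined)
  G \ add = {have(k4), open(d_office_bay)} \ {open(d_office_bay)} = {have(k4)}
  ∪ pre   = {have(k4)} ∪ {have(k4), locked(d_office_bay)}
          = {have(k4), locked(d_office_bay)}

== RESULT ==
["have(k4)", "locked(d_office_bay)"]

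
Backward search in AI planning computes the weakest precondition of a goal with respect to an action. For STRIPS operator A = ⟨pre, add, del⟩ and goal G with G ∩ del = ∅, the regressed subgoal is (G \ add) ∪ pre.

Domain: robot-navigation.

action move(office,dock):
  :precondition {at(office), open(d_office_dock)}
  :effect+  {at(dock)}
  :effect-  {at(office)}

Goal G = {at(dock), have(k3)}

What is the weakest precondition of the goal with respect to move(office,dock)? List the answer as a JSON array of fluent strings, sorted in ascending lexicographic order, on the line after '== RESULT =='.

Compute (G \ add) ∪ pre:
  G ∩ del = {}  (empty — regression defined)
  G \ add = {at(dock), have(k3)} \ {at(dock)} = {have(k3)}
  ∪ pre   = {have(k3)} ∪ {at(office), open(d_office_dock)}
          = {at(office), have(k3), open(d_office_dock)}

== RESULT ==
["at(office)", "have(k3)", "open(d_office_dock)"]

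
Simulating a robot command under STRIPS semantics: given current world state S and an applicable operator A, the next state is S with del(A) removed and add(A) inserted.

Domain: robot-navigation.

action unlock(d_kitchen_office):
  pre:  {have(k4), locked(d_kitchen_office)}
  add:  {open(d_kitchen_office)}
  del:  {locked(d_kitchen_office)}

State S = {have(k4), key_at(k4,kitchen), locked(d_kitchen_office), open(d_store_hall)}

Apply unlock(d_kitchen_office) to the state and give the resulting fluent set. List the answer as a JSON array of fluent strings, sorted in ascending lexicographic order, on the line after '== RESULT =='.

Compute (S \ del) ∪ add:
  pre ⊆ S: {have(k4), locked(d_kitchen_office)} ⊆ S  — applicable
  S \ del = {have(k4), key_at(k4,kitchen), open(d_store_hall)}
  ∪ add   = {have(k4), key_at(k4,kitchen), open(d_kitchen_office), open(d_store_hall)}

== RESULT ==
["have(k4)", "key_at(k4,kitchen)", "open(d_kitchen_office)", "open(d_store_hall)"]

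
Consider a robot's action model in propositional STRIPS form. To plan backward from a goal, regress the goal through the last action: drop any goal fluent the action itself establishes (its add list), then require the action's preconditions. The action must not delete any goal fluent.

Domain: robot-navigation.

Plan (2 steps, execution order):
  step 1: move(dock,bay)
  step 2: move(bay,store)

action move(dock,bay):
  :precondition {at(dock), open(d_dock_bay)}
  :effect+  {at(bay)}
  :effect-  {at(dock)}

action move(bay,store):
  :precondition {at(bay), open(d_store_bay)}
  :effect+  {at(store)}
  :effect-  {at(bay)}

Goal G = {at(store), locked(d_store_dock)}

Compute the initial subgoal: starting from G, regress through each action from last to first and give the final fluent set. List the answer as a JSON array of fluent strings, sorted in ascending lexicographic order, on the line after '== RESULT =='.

Work backward from the goal:
  through step 2 (move(bay,store)): drop {at(store)}, keep {locked(d_store_dock)}, require {at(bay), open(d_store_bay)}
    → {at(bay), locked(d_store_dock), open(d_store_bay)}
  through step 1 (move(dock,bay)): drop {at(bay)}, keep {locked(d_store_dock), open(d_store_bay)}, require {at(dock), open(d_dock_bay)}
    → {at(dock), locked(d_store_dock), open(d_dock_bay), open(d_store_bay)}

== RESULT ==
["at(dock)", "locked(d_store_dock)", "open(d_dock_bay)", "open(d_store_bay)"]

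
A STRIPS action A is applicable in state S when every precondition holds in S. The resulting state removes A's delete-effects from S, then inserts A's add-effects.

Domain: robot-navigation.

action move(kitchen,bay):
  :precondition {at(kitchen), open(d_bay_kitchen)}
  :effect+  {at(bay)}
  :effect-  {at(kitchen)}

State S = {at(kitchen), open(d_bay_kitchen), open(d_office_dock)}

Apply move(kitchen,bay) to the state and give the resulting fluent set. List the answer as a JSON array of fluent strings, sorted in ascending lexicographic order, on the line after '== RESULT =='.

Compute (S \ del) ∪ add:
  pre ⊆ S: {at(kitchen), open(d_bay_kitchen)} ⊆ S  — applicable
  S \ del = {open(d_bay_kitchen), open(d_office_dock)}
  ∪ add   = {at(bay), open(d_bay_kitchen), open(d_office_dock)}

== RESULT ==
["at(bay)", "open(d_bay_kitchen)", "open(d_office_dock)"]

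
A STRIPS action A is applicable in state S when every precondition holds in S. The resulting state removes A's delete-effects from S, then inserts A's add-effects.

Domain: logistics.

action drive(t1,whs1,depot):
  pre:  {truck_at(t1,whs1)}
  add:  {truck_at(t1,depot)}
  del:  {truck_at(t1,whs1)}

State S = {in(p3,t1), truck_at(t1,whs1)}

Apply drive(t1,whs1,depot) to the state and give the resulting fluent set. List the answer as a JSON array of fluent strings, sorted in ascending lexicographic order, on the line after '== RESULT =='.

Compute (S \ del) ∪ add:
  pre ⊆ S: {truck_at(t1,whs1)} ⊆ S  — applicable
  S \ del = {in(p3,t1)}
  ∪ add   = {in(p3,t1), truck_at(t1,depot)}

== RESULT ==
["in(p3,t1)", "truck_at(t1,depot)"]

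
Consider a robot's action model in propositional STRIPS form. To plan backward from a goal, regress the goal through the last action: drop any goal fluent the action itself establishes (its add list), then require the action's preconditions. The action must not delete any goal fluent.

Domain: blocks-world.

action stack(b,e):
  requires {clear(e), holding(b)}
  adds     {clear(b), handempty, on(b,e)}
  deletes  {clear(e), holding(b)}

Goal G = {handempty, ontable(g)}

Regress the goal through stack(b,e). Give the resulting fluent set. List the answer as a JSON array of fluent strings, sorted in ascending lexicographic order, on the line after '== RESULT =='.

Compute (G \ add) ∪ pre:
  G ∩ del = {}  (empty — regression defined)
  G \ add = {handempty, ontable(g)} \ {clear(b), handempty, on(b,e)} = {ontable(g)}
  ∪ pre   = {ontable(g)} ∪ {clear(e), holding(b)}
          = {clear(e), holding(b), ontable(g)}

== RESULT ==
["clear(e)", "holding(b)", "ontable(g)"]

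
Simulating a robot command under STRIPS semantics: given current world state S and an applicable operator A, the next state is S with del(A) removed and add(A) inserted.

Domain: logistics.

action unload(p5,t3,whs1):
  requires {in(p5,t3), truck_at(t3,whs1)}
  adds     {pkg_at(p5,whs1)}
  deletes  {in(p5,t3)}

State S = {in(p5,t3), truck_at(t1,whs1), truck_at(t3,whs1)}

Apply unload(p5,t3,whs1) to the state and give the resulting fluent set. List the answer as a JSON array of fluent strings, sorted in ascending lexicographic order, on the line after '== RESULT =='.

Compute (S \ del) ∪ add:
  pre ⊆ S: {in(p5,t3), truck_at(t3,whs1)} ⊆ S  — applicable
  S \ del = {truck_at(t1,whs1), truck_at(t3,whs1)}
  ∪ add   = {pkg_at(p5,whs1), truck_at(t1,whs1), truck_at(t3,whs1)}

== RESULT ==
["pkg_at(p5,whs1)", "truck_at(t1,whs1)", "truck_at(t3,whs1)"]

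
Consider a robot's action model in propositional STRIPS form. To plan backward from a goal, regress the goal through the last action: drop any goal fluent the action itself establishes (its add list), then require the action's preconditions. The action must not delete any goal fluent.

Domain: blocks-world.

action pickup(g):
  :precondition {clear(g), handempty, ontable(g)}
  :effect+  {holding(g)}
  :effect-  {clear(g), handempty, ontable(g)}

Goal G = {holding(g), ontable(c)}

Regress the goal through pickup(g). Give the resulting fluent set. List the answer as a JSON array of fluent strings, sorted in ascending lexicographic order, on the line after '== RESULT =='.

Compute (G \ add) ∪ pre:
  G ∩ del = {}  (empty — regression defined)
  G \ add = {holding(g), ontable(c)} \ {holding(g)} = {ontable(c)}
  ∪ pre   = {ontable(c)} ∪ {clear(g), handempty, ontable(g)}
          = {clear(g), handempty, ontable(c), ontable(g)}

== RESULT ==
["clear(g)", "handempty", "ontable(c)", "ontable(g)"]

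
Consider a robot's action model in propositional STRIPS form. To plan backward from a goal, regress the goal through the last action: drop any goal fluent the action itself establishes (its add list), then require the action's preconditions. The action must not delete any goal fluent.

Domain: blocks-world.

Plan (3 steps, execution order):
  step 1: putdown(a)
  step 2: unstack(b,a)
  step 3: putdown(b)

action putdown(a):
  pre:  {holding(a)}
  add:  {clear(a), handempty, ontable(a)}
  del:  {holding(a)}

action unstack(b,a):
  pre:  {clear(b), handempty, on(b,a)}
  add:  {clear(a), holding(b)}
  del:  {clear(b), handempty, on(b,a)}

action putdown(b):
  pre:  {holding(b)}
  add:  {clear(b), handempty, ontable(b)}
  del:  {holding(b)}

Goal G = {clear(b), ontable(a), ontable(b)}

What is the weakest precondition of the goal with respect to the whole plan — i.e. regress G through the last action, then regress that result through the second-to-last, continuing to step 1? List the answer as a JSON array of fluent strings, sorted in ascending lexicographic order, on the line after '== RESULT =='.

Work backward from the goal:
  through step 3 (putdown(b)): drop {clear(b), ontable(b)}, keep {ontable(a)}, require {holding(b)}
    → {holding(b), ontable(a)}
  through step 2 (unstack(b,a)): drop {holding(b)}, keep {ontable(a)}, require {clear(b), handempty, on(b,a)}
    → {clear(b), handempty, on(b,a), ontable(a)}
  through step 1 (putdown(a)): drop {handempty, ontable(a)}, keep {clear(b), on(b,a)}, require {holding(a)}
    → {clear(b), holding(a), on(b,a)}

== RESULT ==
["clear(b)", "holding(a)", "on(b,a)"]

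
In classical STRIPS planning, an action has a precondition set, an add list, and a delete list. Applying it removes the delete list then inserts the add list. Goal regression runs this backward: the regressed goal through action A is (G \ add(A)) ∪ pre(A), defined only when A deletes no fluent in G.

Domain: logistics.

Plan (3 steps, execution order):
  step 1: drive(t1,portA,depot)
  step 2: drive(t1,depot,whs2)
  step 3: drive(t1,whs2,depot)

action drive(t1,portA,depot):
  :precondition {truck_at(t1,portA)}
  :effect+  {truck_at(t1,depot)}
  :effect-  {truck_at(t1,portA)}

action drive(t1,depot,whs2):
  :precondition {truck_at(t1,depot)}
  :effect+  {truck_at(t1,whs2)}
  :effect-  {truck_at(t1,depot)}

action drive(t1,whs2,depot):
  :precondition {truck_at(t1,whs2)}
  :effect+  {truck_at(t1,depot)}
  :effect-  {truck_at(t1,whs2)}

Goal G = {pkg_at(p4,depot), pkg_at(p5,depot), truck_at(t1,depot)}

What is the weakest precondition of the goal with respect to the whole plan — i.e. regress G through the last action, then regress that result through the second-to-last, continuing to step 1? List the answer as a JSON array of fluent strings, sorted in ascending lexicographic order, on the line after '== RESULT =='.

Regress step by step:
  through step 3 (drive(t1,whs2,depot)): drop {truck_at(t1,depot)}, keep {pkg_at(p4,depot), pkg_at(p5,depot)}, require {truck_at(t1,whs2)}
    → {pkg_at(p4,depot), pkg_at(p5,depot), truck_at(t1,whs2)}
  through step 2 (drive(t1,depot,whs2)): drop {truck_at(t1,whs2)}, keep {pkg_at(p4,depot), pkg_at(p5,depot)}, require {truck_at(t1,depot)}
    → {pkg_at(p4,depot), pkg_at(p5,depot), truck_at(t1,depot)}
  through step 1 (drive(t1,portA,depot)): drop {truck_at(t1,depot)}, keep {pkg_at(p4,depot), pkg_at(p5,depot)}, require {truck_at(t1,portA)}
    → {pkg_at(p4,depot), pkg_at(p5,depot), truck_at(t1,portA)}

== RESULT ==
["pkg_at(p4,depot)", "pkg_at(p5,depot)", "truck_at(t1,portA)"]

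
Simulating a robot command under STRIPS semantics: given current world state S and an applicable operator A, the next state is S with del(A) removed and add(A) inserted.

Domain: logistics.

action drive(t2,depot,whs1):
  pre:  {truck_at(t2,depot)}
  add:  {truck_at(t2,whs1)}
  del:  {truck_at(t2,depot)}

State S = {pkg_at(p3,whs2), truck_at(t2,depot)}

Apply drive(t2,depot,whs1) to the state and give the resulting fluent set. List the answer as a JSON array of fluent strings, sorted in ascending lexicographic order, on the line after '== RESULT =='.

Progress:
  pre ⊆ S: {truck_at(t2,depot)} ⊆ S  — applicable
  S \ del = {pkg_at(p3,whs2)}
  ∪ add   = {pkg_at(p3,whs2), truck_at(t2,whs1)}

== RESULT ==
["pkg_at(p3,whs2)", "truck_at(t2,whs1)"]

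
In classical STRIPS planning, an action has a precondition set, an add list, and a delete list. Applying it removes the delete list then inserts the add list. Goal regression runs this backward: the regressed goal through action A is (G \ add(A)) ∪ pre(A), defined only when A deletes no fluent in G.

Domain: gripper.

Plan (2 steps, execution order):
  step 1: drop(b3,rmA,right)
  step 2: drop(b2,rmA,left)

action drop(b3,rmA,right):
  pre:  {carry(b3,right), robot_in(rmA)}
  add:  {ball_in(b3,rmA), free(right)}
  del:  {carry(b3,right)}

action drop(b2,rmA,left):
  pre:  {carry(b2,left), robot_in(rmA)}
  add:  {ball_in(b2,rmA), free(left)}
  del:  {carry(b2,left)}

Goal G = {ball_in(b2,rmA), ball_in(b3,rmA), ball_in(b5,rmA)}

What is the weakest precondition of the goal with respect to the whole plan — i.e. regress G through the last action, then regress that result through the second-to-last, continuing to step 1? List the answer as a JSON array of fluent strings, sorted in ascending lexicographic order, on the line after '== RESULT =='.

Work backward from the goal:
  through step 2 (drop(b2,rmA,left)): drop {ball_in(b2,rmA)}, keep {ball_in(b3,rmA), ball_in(b5,rmA)}, require {carry(b2,left), robot_in(rmA)}
    → {ball_in(b3,rmA), ball_in(b5,rmA), carry(b2,left), robot_in(rmA)}
  through step 1 (drop(b3,rmA,right)): drop {ball_in(b3,rmA)}, keep {ball_in(b5,rmA), carry(b2,left), robot_in(rmA)}, require {carry(b3,right), robot_in(rmA)}
    → {ball_in(b5,rmA), carry(b2,left), carry(b3,right), robot_in(rmA)}

== RESULT ==
["ball_in(b5,rmA)", "carry(b2,left)", "carry(b3,right)", "robot_in(rmA)"]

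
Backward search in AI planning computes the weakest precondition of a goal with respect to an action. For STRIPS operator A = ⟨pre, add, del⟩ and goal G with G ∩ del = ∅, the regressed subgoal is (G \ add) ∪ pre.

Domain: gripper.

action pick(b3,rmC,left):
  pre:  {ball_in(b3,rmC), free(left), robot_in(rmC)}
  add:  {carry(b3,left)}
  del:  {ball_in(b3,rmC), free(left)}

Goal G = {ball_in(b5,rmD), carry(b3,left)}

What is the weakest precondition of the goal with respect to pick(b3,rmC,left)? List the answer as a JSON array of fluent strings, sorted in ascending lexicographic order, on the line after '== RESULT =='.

Regress:
  G ∩ del = {}  (empty — regression defined)
  G \ add = {ball_in(b5,rmD), carry(b3,left)} \ {carry(b3,left)} = {ball_in(b5,rmD)}
  ∪ pre   = {ball_in(b5,rmD)} ∪ {ball_in(b3,rmC), free(left), robot_in(rmC)}
          = {ball_in(b3,rmC), ball_in(b5,rmD), free(left), robot_in(rmC)}

== RESULT ==
["ball_in(b3,rmC)", "ball_in(b5,rmD)", "free(left)", "robot_in(rmC)"]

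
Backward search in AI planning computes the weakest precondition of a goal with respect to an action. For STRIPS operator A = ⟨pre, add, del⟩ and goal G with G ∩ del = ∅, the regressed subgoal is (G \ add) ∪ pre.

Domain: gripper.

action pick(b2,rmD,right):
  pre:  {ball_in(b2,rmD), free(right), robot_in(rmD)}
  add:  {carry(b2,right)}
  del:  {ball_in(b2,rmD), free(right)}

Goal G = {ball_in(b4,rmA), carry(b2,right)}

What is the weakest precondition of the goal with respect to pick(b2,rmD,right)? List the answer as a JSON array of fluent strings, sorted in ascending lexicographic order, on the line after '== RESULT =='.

Regress:
  G ∩ del = {}  (empty — regression defined)
  G \ add = {ball_in(b4,rmA), carry(b2,right)} \ {carry(b2,right)} = {ball_in(b4,rmA)}
  ∪ pre   = {ball_in(b4,rmA)} ∪ {ball_in(b2,rmD), free(right), robot_in(rmD)}
          = {ball_in(b2,rmD), ball_in(b4,rmA), free(right), robot_in(rmD)}

== RESULT ==
["ball_in(b2,rmD)", "ball_in(b4,rmA)", "free(right)", "robot_in(rmD)"]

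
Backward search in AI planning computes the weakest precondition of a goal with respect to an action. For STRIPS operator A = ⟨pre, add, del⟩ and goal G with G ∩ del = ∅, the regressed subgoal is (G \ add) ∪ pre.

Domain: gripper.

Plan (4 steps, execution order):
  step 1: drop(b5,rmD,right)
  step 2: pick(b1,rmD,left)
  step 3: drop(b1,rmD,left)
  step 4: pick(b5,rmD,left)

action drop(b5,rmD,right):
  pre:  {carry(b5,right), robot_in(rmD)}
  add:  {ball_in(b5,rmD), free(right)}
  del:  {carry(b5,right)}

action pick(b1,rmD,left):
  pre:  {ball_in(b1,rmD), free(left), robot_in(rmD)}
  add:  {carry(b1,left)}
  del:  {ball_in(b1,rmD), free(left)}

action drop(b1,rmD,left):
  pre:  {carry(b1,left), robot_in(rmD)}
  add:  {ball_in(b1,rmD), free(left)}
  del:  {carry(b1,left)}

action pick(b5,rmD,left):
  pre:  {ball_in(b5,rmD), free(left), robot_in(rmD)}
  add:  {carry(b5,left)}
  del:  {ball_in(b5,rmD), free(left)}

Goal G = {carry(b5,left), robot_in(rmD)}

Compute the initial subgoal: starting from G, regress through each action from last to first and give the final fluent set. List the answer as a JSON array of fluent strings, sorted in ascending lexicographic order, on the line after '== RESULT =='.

Regress step by step:
  through step 4 (pick(b5,rmD,left)): drop {carry(b5,left)}, keep {robot_in(rmD)}, require {ball_in(b5,rmD), free(left), robot_in(rmD)}
    → {ball_in(b5,rmD), free(left), robot_in(rmD)}
  through step 3 (drop(b1,rmD,left)): drop {free(left)}, keep {ball_in(b5,rmD), robot_in(rmD)}, require {carry(b1,left), robot_in(rmD)}
    → {ball_in(b5,rmD), carry(b1,left), robot_in(rmD)}
  through step 2 (pick(b1,rmD,left)): drop {carry(b1,left)}, keep {ball_in(b5,rmD), robot_in(rmD)}, require {ball_in(b1,rmD), free(left), robot_in(rmD)}
    → {ball_in(b1,rmD), ball_in(b5,rmD), free(left), robot_in(rmD)}
  through step 1 (drop(b5,rmD,right)): drop {ball_in(b5,rmD)}, keep {ball_in(b1,rmD), free(left), robot_in(rmD)}, require {carry(b5,right), robot_in(rmD)}
    → {ball_in(b1,rmD), carry(b5,right), free(left), robot_in(rmD)}

== RESULT ==
["ball_in(b1,rmD)", "carry(b5,right)", "free(left)", "robot_in(rmD)"]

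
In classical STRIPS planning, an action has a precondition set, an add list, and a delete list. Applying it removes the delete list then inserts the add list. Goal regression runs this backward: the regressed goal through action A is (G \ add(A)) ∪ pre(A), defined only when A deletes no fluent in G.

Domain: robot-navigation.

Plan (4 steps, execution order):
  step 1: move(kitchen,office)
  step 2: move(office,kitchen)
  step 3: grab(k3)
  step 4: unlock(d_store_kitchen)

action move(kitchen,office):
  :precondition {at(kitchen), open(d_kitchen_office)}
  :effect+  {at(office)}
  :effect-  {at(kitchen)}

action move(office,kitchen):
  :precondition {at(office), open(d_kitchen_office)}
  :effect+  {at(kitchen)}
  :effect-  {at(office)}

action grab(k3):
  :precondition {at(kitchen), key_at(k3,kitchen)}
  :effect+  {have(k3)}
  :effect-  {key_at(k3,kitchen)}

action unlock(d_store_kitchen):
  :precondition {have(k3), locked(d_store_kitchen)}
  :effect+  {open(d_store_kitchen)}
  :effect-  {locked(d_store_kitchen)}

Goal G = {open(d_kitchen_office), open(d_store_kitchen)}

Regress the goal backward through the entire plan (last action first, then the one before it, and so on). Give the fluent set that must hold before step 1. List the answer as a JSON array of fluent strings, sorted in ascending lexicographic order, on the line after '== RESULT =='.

Work backward from the goal:
  through step 4 (unlock(d_store_kitchen)): drop {open(d_store_kitchen)}, keep {open(d_kitchen_office)}, require {have(k3), locked(d_store_kitchen)}
    → {have(k3), locked(d_store_kitchen), open(d_kitchen_office)}
  through step 3 (grab(k3)): drop {have(k3)}, keep {locked(d_store_kitchen), open(d_kitchen_office)}, require {at(kitchen), key_at(k3,kitchen)}
    → {at(kitchen), key_at(k3,kitchen), locked(d_store_kitchen), open(d_kitchen_office)}
  through step 2 (move(office,kitchen)): drop {at(kitchen)}, keep {key_at(k3,kitchen), locked(d_store_kitchen), open(d_kitchen_office)}, require {at(office), open(d_kitchen_office)}
    → {at(office), key_at(k3,kitchen), locked(d_store_kitchen), open(d_kitchen_office)}
  through step 1 (move(kitchen,office)): drop {at(office)}, keep {key_at(k3,kitchen), locked(d_store_kitchen), open(d_kitchen_office)}, require {at(kitchen), open(d_kitchen_office)}
    → {at(kitchen), key_at(k3,kitchen), locked(d_store_kitchen), open(d_kitchen_office)}

== RESULT ==
["at(kitchen)", "key_at(k3,kitchen)", "locked(d_store_kitchen)", "open(d_kitchen_office)"]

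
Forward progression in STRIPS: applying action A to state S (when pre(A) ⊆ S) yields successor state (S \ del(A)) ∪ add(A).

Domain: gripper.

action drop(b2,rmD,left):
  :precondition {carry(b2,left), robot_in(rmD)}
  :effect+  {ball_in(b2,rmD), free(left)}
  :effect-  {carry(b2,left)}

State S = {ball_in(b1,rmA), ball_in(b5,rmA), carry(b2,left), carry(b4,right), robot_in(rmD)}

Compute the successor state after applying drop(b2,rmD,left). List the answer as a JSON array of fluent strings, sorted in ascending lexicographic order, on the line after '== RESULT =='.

Compute (S \ del) ∪ add:
  pre ⊆ S: {carry(b2,left), robot_in(rmD)} ⊆ S  — applicable
  S \ del = {ball_in(b1,rmA), ball_in(b5,rmA), carry(b4,right), robot_in(rmD)}
  ∪ add   = {ball_in(b1,rmA), ball_in(b2,rmD), ball_in(b5,rmA), carry(b4,right), free(left), robot_in(rmD)}

== RESULT ==
["ball_in(b1,rmA)", "ball_in(b2,rmD)", "ball_in(b5,rmA)", "carry(b4,right)", "free(left)", "robot_in(rmD)"]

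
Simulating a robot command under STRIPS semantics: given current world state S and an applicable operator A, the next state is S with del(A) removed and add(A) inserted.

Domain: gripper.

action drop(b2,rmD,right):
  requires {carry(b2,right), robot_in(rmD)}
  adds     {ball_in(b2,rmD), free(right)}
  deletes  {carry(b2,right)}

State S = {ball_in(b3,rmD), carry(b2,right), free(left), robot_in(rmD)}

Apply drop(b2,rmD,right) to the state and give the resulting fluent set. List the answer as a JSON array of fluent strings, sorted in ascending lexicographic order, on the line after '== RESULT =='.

Compute (S \ del) ∪ add:
  pre ⊆ S: {carry(b2,right), robot_in(rmD)} ⊆ S  — applicable
  S \ del = {ball_in(b3,rmD), free(left), robot_in(rmD)}
  ∪ add   = {ball_in(b2,rmD), ball_in(b3,rmD), free(left), free(right), robot_in(rmD)}

== RESULT ==
["ball_in(b2,rmD)", "ball_in(b3,rmD)", "free(left)", "free(right)", "robot_in(rmD)"]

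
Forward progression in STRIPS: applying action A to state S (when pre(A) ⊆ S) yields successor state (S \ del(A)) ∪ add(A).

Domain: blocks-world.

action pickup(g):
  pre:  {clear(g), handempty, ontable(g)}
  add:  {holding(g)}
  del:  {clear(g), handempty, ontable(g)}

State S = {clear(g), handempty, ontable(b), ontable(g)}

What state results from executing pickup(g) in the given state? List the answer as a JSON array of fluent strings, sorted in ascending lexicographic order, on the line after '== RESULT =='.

Compute (S \ del) ∪ add:
  pre ⊆ S: {clear(g), handempty, ontable(g)} ⊆ S  — applicable
  S \ del = {ontable(b)}
  ∪ add   = {holding(g), ontable(b)}

== RESULT ==
["holding(g)", "ontable(b)"]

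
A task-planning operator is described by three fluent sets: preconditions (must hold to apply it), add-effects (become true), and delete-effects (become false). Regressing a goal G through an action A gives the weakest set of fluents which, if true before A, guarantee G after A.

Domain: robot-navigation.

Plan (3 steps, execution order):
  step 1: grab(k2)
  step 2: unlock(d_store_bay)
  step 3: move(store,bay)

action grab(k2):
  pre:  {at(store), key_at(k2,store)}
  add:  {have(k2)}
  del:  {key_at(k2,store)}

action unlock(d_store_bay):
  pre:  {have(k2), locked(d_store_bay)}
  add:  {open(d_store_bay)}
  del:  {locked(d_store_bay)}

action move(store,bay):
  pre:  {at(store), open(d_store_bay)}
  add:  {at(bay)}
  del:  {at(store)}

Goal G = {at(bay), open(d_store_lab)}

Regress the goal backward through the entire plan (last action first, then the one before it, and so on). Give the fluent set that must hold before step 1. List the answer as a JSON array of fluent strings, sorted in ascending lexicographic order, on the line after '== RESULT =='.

Work backward from the goal:
  through step 3 (move(store,bay)): drop {at(bay)}, keep {open(d_store_lab)}, require {at(store), open(d_store_bay)}
    → {at(store), open(d_store_bay), open(d_store_lab)}
  through step 2 (unlock(d_store_bay)): drop {open(d_store_bay)}, keep {at(store), open(d_store_lab)}, require {have(k2), locked(d_store_bay)}
    → {at(store), have(k2), locked(d_store_bay), open(d_store_lab)}
  through step 1 (grab(k2)): drop {have(k2)}, keep {at(store), locked(d_store_bay), open(d_store_lab)}, require {at(store), key_at(k2,store)}
    → {at(store), key_at(k2,store), locked(d_store_bay), open(d_store_lab)}

== RESULT ==
["at(store)", "key_at(k2,store)", "locked(d_store_bay)", "open(d_store_lab)"]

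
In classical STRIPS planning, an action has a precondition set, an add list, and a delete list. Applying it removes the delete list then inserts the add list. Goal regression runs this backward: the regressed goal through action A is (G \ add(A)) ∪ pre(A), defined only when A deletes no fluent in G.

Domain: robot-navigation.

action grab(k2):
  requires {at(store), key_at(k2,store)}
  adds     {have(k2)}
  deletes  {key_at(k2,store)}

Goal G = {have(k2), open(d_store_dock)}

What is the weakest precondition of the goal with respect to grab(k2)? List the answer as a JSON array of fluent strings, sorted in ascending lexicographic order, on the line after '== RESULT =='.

Compute (G \ add) ∪ pre:
  G ∩ del = {}  (empty — regression defined)
  G \ add = {have(k2), open(d_store_dock)} \ {have(k2)} = {open(d_store_dock)}
  ∪ pre   = {open(d_store_dock)} ∪ {at(store), key_at(k2,store)}
          = {at(store), key_at(k2,store), open(d_store_dock)}

== RESULT ==
["at(store)", "key_at(k2,store)", "open(d_store_dock)"]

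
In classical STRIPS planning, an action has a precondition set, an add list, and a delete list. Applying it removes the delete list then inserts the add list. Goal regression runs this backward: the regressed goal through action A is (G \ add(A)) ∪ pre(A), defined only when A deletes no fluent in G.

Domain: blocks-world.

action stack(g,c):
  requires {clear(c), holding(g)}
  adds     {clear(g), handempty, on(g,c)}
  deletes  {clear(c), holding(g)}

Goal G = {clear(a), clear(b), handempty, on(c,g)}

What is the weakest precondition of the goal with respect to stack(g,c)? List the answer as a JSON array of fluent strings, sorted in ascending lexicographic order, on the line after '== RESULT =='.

Regress:
  G ∩ del = {}  (empty — regression defined)
  G \ add = {clear(a), clear(b), handempty, on(c,g)} \ {clear(g), handempty, on(g,c)} = {clear(a), clear(b), on(c,g)}
  ∪ pre   = {clear(a), clear(b), on(c,g)} ∪ {clear(c), holding(g)}
          = {clear(a), clear(b), clear(c), holding(g), on(c,g)}

== RESULT ==
["clear(a)", "clear(b)", "clear(c)", "holding(g)", "on(c,g)"]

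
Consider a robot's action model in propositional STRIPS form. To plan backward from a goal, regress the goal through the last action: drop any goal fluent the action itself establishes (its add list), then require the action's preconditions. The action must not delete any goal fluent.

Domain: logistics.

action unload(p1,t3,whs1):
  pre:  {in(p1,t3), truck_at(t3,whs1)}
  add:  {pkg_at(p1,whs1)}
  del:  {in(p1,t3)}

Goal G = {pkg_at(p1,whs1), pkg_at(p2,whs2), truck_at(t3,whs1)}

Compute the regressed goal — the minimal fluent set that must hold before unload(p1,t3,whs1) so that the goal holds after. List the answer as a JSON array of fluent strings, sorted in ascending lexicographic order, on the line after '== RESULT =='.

Regress:
  G ∩ del = {}  (empty — regression defined)
  G \ add = {pkg_at(p1,whs1), pkg_at(p2,whs2), truck_at(t3,whs1)} \ {pkg_at(p1,whs1)} = {pkg_at(p2,whs2), truck_at(t3,whs1)}
  ∪ pre   = {pkg_at(p2,whs2), truck_at(t3,whs1)} ∪ {in(p1,t3), truck_at(t3,whs1)}
          = {in(p1,t3), pkg_at(p2,whs2), truck_at(t3,whs1)}

== RESULT ==
["in(p1,t3)", "pkg_at(p2,whs2)", "truck_at(t3,whs1)"]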